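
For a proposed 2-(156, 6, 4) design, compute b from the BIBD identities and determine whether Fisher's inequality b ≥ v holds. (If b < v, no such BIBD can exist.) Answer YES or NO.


r = λ(v − 1)/(k − 1) = 4·155/5 = 124.
b = vr/k = 156·124/6 = 3224.
Fisher's inequality: b ≥ v ⇔ 3224 ≥ 156? YES.

YES


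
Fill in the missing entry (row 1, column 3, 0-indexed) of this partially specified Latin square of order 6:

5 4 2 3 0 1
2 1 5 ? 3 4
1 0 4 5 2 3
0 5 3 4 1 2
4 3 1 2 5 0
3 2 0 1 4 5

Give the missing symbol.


Row 1 contains symbols [1, 2, 3, 4, 5] — missing [0].
Column 3 contains symbols [1, 2, 3, 4, 5] — missing [0].
The missing symbol must appear in both missing sets; intersection = [0].
Therefore the hidden value is 0.

Missing value = 0.


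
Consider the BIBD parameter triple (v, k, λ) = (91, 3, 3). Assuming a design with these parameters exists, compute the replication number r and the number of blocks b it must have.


Any 2-(v, k, λ) BIBD satisfies two necessary conditions:
  (i)  Each point sits in r blocks, and counting incidences through any fixed point gives r(k − 1) = λ(v − 1), so r = λ(v − 1)/(k − 1).
  (ii) Total incidences bk = vr, so b = vr/k.
Step 1: r = λ(v − 1)/(k − 1) = 3·(91 − 1)/(3 − 1) = 3·90/2 = 270/2 = 135.
Step 2: b = vr/k = 91·135/3 = 12285/3 = 4095.
Check integrality: r = 135 ∈ Z ✓, b = 4095 ∈ Z ✓.
(These identities are necessary conditions: they determine r and b for any design with these parameters, but do not by themselves prove that one exists.)

r = 135, b = 4095.


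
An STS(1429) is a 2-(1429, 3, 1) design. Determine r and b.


An STS(v) is a 2-(v, 3, 1) BIBD: block size k = 3, λ = 1.
Replication: r(k − 1) = λ(v − 1) ⇒ r·2 = 1429 − 1 = 1428 ⇒ r = 714.
Block count: bk = vr ⇒ b·3 = 1429·714 = 1020306 ⇒ b = 340102.

r = 714, b = 340102.


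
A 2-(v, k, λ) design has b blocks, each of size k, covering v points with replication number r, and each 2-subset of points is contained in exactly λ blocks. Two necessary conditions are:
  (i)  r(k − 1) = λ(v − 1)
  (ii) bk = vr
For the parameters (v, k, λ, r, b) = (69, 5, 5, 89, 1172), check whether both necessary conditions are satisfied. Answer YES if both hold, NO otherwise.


Condition (i): r(k − 1) = 89·4 = 356; λ(v − 1) = 5·68 = 340. Match? NO.
Condition (ii): bk = 1172·5 = 5860; vr = 69·89 = 6141. Match? NO.
Both conditions hold? NO.

NO


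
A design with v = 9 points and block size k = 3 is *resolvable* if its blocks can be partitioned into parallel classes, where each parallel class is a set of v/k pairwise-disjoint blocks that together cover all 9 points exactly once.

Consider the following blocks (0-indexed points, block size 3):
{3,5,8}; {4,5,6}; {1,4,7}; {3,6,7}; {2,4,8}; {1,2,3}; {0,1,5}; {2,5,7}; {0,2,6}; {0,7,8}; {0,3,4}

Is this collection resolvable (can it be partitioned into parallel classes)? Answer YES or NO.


v = 9, block size k = 3, number of blocks = 11.
For resolvability, blocks must partition into parallel classes of size v/k = 3.
Total blocks must therefore be a multiple of 3: 11 = 3·3 + 2 ⇒ not divisible ✗.
Resolvable? NO.

NO


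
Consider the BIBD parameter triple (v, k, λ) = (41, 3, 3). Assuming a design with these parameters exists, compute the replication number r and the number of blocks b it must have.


Any 2-(v, k, λ) BIBD satisfies two necessary conditions:
  (i)  Each point sits in r blocks, and counting incidences through any fixed point gives r(k − 1) = λ(v − 1), so r = λ(v − 1)/(k − 1).
  (ii) Total incidences bk = vr, so b = vr/k.
Step 1: r = λ(v − 1)/(k − 1) = 3·(41 − 1)/(3 − 1) = 3·40/2 = 120/2 = 60.
Step 2: b = vr/k = 41·60/3 = 2460/3 = 820.
Check integrality: r = 60 ∈ Z ✓, b = 820 ∈ Z ✓.
(These identities are necessary conditions: they determine r and b for any design with these parameters, but do not by themselves prove that one exists.)

r = 60, b = 820.


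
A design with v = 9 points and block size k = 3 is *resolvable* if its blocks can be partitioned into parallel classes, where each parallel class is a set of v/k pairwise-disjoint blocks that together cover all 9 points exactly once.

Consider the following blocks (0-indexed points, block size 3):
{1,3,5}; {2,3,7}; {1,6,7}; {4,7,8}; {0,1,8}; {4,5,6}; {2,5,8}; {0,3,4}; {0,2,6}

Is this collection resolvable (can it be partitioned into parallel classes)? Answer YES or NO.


v = 9, block size k = 3, number of blocks = 9.
For resolvability, blocks must partition into parallel classes of size v/k = 3.
Total blocks must therefore be a multiple of 3: 9 = 3·3 + 0 ⇒ divisible ✓.
Greedy packing gives 3 candidate class(es). Each should be a full parallel class (size 3, covers all 9 points).
  Class 1 (3 blocks): {1,3,5}; {4,7,8}; {0,2,6}. Points covered: [0, 1, 2, 3, 4, 5, 6, 7, 8].
  Class 2 (3 blocks): {2,3,7}; {0,1,8}; {4,5,6}. Points covered: [0, 1, 2, 3, 4, 5, 6, 7, 8].
  Class 3 (3 blocks): {1,6,7}; {2,5,8}; {0,3,4}. Points covered: [0, 1, 2, 3, 4, 5, 6, 7, 8].
All classes full (size 3)? YES. All classes cover every point? YES.
Resolvable? YES.

YES


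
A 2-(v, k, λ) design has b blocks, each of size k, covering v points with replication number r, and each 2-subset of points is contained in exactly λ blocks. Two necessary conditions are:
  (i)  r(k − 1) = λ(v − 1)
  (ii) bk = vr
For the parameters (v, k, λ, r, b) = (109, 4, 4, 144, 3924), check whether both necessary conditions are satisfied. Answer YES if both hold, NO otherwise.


Condition (i): r(k − 1) = 144·3 = 432; λ(v − 1) = 4·108 = 432. Match? YES.
Condition (ii): bk = 3924·4 = 15696; vr = 109·144 = 15696. Match? YES.
Both conditions hold? YES.

YES


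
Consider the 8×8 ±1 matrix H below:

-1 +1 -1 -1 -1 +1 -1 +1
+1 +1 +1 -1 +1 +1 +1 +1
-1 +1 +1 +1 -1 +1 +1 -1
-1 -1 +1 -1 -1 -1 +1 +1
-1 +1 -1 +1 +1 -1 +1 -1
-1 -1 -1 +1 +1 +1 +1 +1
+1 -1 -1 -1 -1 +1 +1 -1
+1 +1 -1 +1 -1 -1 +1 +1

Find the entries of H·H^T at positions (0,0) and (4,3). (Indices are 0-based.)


Row 0 of H: [-1, 1, -1, -1, -1, 1, -1, 1].
Row 3 of H: [-1, -1, 1, -1, -1, -1, 1, 1].
Row 4 of H: [-1, 1, -1, 1, 1, -1, 1, -1].
(H·H^T)[0][0] = Σ_j H[0][j]·H[0][j] = (-1)² + (1)² + (-1)² + (-1)² + (-1)² + (1)² + (-1)² + (1)² = 1 + 1 + 1 + 1 + 1 + 1 + 1 + 1 = 8.
(H·H^T)[4][3] = Σ_j H[4][j]·H[3][j] = (-1)·(-1) + (1)·(-1) + (-1)·(1) + (1)·(-1) + (1)·(-1) + (-1)·(-1) + (1)·(1) + (-1)·(1) = 1 + -1 + -1 + -1 + -1 + 1 + 1 + -1 = -2.
Rows 4 and 3 are not orthogonal (dot product = -2 ≠ 0), so H is not a Hadamard matrix.

(0,0) entry = 8; (4,3) entry = -2.


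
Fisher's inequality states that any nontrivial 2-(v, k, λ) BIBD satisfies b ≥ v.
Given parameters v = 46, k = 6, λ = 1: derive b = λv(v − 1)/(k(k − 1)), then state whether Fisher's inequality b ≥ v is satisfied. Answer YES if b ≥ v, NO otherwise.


b = λv(v − 1)/(k(k − 1)) = 1·46·45/(6·5) = 2070/30 = 69.
Compare with v = 46: b ≥ v, so Fisher's inequality holds.

YES


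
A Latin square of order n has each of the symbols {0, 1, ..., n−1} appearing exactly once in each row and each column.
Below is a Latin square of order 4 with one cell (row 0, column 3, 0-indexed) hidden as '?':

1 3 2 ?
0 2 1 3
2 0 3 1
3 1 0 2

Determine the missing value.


Row 0 contains symbols [1, 2, 3] — missing [0].
Column 3 contains symbols [1, 2, 3] — missing [0].
The missing symbol must appear in both missing sets; intersection = [0].
Therefore the hidden value is 0.

Missing value = 0.


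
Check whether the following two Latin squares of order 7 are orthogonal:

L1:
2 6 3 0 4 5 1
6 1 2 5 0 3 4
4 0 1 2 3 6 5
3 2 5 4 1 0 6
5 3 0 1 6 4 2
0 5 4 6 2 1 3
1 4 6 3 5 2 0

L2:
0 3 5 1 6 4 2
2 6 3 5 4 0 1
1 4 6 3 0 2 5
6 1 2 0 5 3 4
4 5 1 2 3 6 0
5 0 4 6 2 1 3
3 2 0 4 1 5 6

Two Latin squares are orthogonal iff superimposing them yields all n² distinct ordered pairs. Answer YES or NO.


Form the n² = 49 superimposed pairs (L1[i][j], L2[i][j]), row by row (rows and columns indexed from 0):
row 0: (2,0) (6,3) (3,5) (0,1) (4,6) (5,4) (1,2)
row 1: (6,2) (1,6) (2,3) (5,5) (0,4) (3,0) (4,1)
row 2: (4,1) (0,4) (1,6) (2,3) (3,0) (6,2) (5,5)
row 3: (3,6) (2,1) (5,2) (4,0) (1,5) (0,3) (6,4)
row 4: (5,4) (3,5) (0,1) (1,2) (6,3) (4,6) (2,0)
row 5: (0,5) (5,0) (4,4) (6,6) (2,2) (1,1) (3,3)
row 6: (1,3) (4,2) (6,0) (3,4) (5,1) (2,5) (0,6)
Orthogonality requires all 49 pairs distinct.
But the pair (4,1) repeats: cell (1,6) has L1 = 4, L2 = 1, and cell (2,0) has L1 = 4, L2 = 1.
A repeated pair means some other pair never occurs (only 35 distinct pairs out of 49), so the squares are not orthogonal.
Conclusion: NO.

NO


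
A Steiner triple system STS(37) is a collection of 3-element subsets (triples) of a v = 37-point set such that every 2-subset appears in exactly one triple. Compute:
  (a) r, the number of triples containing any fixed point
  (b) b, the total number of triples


An STS(v) is a 2-(v, 3, 1) BIBD: block size k = 3, λ = 1.
Replication: r(k − 1) = λ(v − 1) ⇒ r·2 = 37 − 1 = 36 ⇒ r = 18.
Block count: bk = vr ⇒ b·3 = 37·18 = 666 ⇒ b = 222.

r = 18, b = 222.


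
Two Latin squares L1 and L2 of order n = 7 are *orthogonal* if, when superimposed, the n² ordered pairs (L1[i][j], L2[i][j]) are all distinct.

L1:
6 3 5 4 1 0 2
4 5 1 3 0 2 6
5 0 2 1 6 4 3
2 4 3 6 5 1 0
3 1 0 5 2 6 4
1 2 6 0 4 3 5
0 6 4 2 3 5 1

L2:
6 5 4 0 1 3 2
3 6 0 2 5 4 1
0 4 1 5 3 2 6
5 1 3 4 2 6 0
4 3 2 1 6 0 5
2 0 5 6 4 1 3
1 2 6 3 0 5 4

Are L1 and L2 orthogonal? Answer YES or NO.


Form the n² = 49 superimposed pairs (L1[i][j], L2[i][j]), row by row (rows and columns indexed from 0):
row 0: (6,6) (3,5) (5,4) (4,0) (1,1) (0,3) (2,2)
row 1: (4,3) (5,6) (1,0) (3,2) (0,5) (2,4) (6,1)
row 2: (5,0) (0,4) (2,1) (1,5) (6,3) (4,2) (3,6)
row 3: (2,5) (4,1) (3,3) (6,4) (5,2) (1,6) (0,0)
row 4: (3,4) (1,3) (0,2) (5,1) (2,6) (6,0) (4,5)
row 5: (1,2) (2,0) (6,5) (0,6) (4,4) (3,1) (5,3)
row 6: (0,1) (6,2) (4,6) (2,3) (3,0) (5,5) (1,4)
Orthogonality requires all 49 pairs distinct.
Check by first coordinate: for each symbol s of L1, list the L2 entries in the n cells where L1 = s; they must all differ.
  L1 = 0: L2 entries (in reading order) 3, 5, 4, 0, 2, 6, 1 — all 7 distinct ✓
  L1 = 1: L2 entries (in reading order) 1, 0, 5, 6, 3, 2, 4 — all 7 distinct ✓
  L1 = 2: L2 entries (in reading order) 2, 4, 1, 5, 6, 0, 3 — all 7 distinct ✓
  L1 = 3: L2 entries (in reading order) 5, 2, 6, 3, 4, 1, 0 — all 7 distinct ✓
  L1 = 4: L2 entries (in reading order) 0, 3, 2, 1, 5, 4, 6 — all 7 distinct ✓
  L1 = 5: L2 entries (in reading order) 4, 6, 0, 2, 1, 3, 5 — all 7 distinct ✓
  L1 = 6: L2 entries (in reading order) 6, 1, 3, 4, 0, 5, 2 — all 7 distinct ✓
Every symbol of L1 meets every symbol of L2 exactly once, so all 49 pairs are distinct (49 of 49).
Conclusion: YES.

YES


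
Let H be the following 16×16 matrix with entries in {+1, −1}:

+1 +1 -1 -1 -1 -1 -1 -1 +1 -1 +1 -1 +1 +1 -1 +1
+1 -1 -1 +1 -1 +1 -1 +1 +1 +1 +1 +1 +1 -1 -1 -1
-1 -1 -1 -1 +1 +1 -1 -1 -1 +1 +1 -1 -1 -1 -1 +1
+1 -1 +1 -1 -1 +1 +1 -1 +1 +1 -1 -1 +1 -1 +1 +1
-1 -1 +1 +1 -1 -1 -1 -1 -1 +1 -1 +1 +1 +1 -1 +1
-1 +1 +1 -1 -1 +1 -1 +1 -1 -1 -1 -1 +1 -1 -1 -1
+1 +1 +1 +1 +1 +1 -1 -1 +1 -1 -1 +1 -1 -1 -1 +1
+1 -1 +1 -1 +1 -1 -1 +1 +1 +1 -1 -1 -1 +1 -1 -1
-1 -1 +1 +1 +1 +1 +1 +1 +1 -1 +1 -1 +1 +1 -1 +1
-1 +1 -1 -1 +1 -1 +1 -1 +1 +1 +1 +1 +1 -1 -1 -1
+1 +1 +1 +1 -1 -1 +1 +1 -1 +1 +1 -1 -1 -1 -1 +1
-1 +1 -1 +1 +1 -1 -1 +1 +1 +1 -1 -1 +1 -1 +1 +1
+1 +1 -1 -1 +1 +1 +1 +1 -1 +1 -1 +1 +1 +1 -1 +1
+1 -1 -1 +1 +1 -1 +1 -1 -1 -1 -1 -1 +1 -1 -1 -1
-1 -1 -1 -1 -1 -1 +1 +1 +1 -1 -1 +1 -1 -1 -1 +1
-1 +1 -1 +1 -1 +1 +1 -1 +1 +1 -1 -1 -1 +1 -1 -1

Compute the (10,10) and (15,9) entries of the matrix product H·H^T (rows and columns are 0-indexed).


Row 9 of H: [-1, 1, -1, -1, 1, -1, 1, -1, 1, 1, 1, 1, 1, -1, -1, -1].
Row 10 of H: [1, 1, 1, 1, -1, -1, 1, 1, -1, 1, 1, -1, -1, -1, -1, 1].
Row 15 of H: [-1, 1, -1, 1, -1, 1, 1, -1, 1, 1, -1, -1, -1, 1, -1, -1].
(H·H^T)[10][10] = Σ_j H[10][j]·H[10][j] = (1)² + (1)² + (1)² + (1)² + (-1)² + (-1)² + (1)² + (1)² + (-1)² + (1)² + (1)² + (-1)² + (-1)² + (-1)² + (-1)² + (1)² = 1 + 1 + 1 + 1 + 1 + 1 + 1 + 1 + 1 + 1 + 1 + 1 + 1 + 1 + 1 + 1 = 16.
(H·H^T)[15][9] = Σ_j H[15][j]·H[9][j] = (-1)·(-1) + (1)·(1) + (-1)·(-1) + (1)·(-1) + (-1)·(1) + (1)·(-1) + (1)·(1) + (-1)·(-1) + (1)·(1) + (1)·(1) + (-1)·(1) + (-1)·(1) + (-1)·(1) + (1)·(-1) + (-1)·(-1) + (-1)·(-1) = 1 + 1 + 1 + -1 + -1 + -1 + 1 + 1 + 1 + 1 + -1 + -1 + -1 + -1 + 1 + 1 = 2.
Rows 15 and 9 are not orthogonal (dot product = 2 ≠ 0), so H is not a Hadamard matrix.

(10,10) entry = 16; (15,9) entry = 2.


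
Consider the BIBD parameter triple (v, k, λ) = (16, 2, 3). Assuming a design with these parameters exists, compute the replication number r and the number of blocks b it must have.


Any 2-(v, k, λ) BIBD satisfies two necessary conditions:
  (i)  Each point sits in r blocks, and counting incidences through any fixed point gives r(k − 1) = λ(v − 1), so r = λ(v − 1)/(k − 1).
  (ii) Total incidences bk = vr, so b = vr/k.
Step 1: r = λ(v − 1)/(k − 1) = 3·(16 − 1)/(2 − 1) = 3·15/1 = 45/1 = 45.
Step 2: b = vr/k = 16·45/2 = 720/2 = 360.
Check integrality: r = 45 ∈ Z ✓, b = 360 ∈ Z ✓.
(These identities are necessary conditions: they determine r and b for any design with these parameters, but do not by themselves prove that one exists.)

r = 45, b = 360.


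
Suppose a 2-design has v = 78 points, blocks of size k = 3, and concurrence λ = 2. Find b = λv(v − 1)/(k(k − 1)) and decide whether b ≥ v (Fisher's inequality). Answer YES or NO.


b = λv(v − 1)/(k(k − 1)) = 2·78·77/(3·2) = 12012/6 = 2002.
Compare with v = 78: b ≥ v, so Fisher's inequality holds.

YES


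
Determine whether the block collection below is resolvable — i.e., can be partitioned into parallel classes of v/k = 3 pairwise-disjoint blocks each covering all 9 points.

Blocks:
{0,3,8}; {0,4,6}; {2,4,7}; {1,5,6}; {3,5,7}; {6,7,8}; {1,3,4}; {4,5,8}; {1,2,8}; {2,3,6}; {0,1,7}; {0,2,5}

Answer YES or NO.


v = 9, block size k = 3, number of blocks = 12.
For resolvability, blocks must partition into parallel classes of size v/k = 3.
Total blocks must therefore be a multiple of 3: 12 = 3·4 + 0 ⇒ divisible ✓.
Greedy packing gives 4 candidate class(es). Each should be a full parallel class (size 3, covers all 9 points).
  Class 1 (3 blocks): {0,3,8}; {2,4,7}; {1,5,6}. Points covered: [0, 1, 2, 3, 4, 5, 6, 7, 8].
  Class 2 (3 blocks): {0,4,6}; {3,5,7}; {1,2,8}. Points covered: [0, 1, 2, 3, 4, 5, 6, 7, 8].
  Class 3 (3 blocks): {6,7,8}; {1,3,4}; {0,2,5}. Points covered: [0, 1, 2, 3, 4, 5, 6, 7, 8].
  Class 4 (3 blocks): {4,5,8}; {2,3,6}; {0,1,7}. Points covered: [0, 1, 2, 3, 4, 5, 6, 7, 8].
All classes full (size 3)? YES. All classes cover every point? YES.
Resolvable? YES.

YES


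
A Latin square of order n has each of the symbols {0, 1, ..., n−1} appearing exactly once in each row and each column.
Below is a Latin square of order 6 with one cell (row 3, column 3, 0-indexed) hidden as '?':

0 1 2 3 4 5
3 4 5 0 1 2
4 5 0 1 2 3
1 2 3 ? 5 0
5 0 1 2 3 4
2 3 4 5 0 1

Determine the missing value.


Row 3 contains symbols [0, 1, 2, 3, 5] — missing [4].
Column 3 contains symbols [0, 1, 2, 3, 5] — missing [4].
The missing symbol must appear in both missing sets; intersection = [4].
Therefore the hidden value is 4.

Missing value = 4.


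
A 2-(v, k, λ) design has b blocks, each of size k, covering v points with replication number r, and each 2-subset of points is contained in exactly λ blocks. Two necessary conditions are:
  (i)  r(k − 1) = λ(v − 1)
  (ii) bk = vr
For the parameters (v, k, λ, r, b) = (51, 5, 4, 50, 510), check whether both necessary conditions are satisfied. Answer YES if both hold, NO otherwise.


Condition (i): r(k − 1) = 50·4 = 200; λ(v − 1) = 4·50 = 200. Match? YES.
Condition (ii): bk = 510·5 = 2550; vr = 51·50 = 2550. Match? YES.
Both conditions hold? YES.

YES


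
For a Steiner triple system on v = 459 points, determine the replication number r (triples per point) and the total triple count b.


An STS(v) is a 2-(v, 3, 1) BIBD: block size k = 3, λ = 1.
Replication: r(k − 1) = λ(v − 1) ⇒ r·2 = 459 − 1 = 458 ⇒ r = 229.
Block count: bk = vr ⇒ b·3 = 459·229 = 105111 ⇒ b = 35037.

r = 229, b = 35037.


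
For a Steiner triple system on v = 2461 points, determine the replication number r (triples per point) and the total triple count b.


An STS(v) is a 2-(v, 3, 1) BIBD: block size k = 3, λ = 1.
Replication: r(k − 1) = λ(v − 1) ⇒ r·2 = 2461 − 1 = 2460 ⇒ r = 1230.
Block count: bk = vr ⇒ b·3 = 2461·1230 = 3027030 ⇒ b = 1009010.
(Check via b = v(v − 1)/6 = 2461·2460/6 = 6054060/6 = 1009010.)

r = 1230, b = 1009010.


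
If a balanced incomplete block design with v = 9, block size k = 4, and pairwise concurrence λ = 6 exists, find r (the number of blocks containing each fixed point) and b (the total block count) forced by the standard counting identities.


Any 2-(v, k, λ) BIBD satisfies two necessary conditions:
  (i)  Each point sits in r blocks, and counting incidences through any fixed point gives r(k − 1) = λ(v − 1), so r = λ(v − 1)/(k − 1).
  (ii) Total incidences bk = vr, so b = vr/k.
Step 1: r = λ(v − 1)/(k − 1) = 6·(9 − 1)/(4 − 1) = 6·8/3 = 48/3 = 16.
Step 2: b = vr/k = 9·16/4 = 144/4 = 36.
Check integrality: r = 16 ∈ Z ✓, b = 36 ∈ Z ✓.
(These identities are necessary conditions: they determine r and b for any design with these parameters, but do not by themselves prove that one exists.)

r = 16, b = 36.


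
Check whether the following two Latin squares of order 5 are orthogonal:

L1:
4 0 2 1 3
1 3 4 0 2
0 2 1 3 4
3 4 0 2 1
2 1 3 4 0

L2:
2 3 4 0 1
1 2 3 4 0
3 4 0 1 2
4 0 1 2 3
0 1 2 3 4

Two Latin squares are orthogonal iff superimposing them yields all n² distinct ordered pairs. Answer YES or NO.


Form the n² = 25 superimposed pairs (L1[i][j], L2[i][j]), row by row (rows and columns indexed from 0):
row 0: (4,2) (0,3) (2,4) (1,0) (3,1)
row 1: (1,1) (3,2) (4,3) (0,4) (2,0)
row 2: (0,3) (2,4) (1,0) (3,1) (4,2)
row 3: (3,4) (4,0) (0,1) (2,2) (1,3)
row 4: (2,0) (1,1) (3,2) (4,3) (0,4)
Orthogonality requires all 25 pairs distinct.
But the pair (0,3) repeats: cell (0,1) has L1 = 0, L2 = 3, and cell (2,0) has L1 = 0, L2 = 3.
A repeated pair means some other pair never occurs (only 15 distinct pairs out of 25), so the squares are not orthogonal.
Conclusion: NO.

NO


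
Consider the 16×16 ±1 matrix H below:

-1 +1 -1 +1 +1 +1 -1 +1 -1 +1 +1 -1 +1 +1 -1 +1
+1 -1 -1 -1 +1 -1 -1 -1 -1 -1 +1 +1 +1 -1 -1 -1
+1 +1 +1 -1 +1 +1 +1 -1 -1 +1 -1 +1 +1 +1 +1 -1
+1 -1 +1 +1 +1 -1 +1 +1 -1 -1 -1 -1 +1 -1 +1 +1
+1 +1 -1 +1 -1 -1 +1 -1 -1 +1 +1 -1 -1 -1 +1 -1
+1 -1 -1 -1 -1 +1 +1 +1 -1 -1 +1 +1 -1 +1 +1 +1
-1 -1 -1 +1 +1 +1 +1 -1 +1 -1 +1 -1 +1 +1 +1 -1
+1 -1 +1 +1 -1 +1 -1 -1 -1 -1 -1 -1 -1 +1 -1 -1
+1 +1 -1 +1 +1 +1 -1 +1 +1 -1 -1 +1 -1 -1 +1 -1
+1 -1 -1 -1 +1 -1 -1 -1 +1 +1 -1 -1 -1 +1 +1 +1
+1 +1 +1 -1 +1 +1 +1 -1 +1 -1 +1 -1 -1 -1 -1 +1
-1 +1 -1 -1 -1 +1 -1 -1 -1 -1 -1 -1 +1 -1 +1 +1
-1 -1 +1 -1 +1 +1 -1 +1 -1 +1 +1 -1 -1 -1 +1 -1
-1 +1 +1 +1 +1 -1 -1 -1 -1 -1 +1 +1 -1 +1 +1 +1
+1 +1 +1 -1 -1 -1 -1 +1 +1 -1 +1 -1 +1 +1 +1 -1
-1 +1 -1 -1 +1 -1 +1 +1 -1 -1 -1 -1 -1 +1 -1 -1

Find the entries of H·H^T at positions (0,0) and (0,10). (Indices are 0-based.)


Row 0 of H: [-1, 1, -1, 1, 1, 1, -1, 1, -1, 1, 1, -1, 1, 1, -1, 1].
Row 10 of H: [1, 1, 1, -1, 1, 1, 1, -1, 1, -1, 1, -1, -1, -1, -1, 1].
(H·H^T)[0][0] = Σ_j H[0][j]·H[0][j] = (-1)² + (1)² + (-1)² + (1)² + (1)² + (1)² + (-1)² + (1)² + (-1)² + (1)² + (1)² + (-1)² + (1)² + (1)² + (-1)² + (1)² = 1 + 1 + 1 + 1 + 1 + 1 + 1 + 1 + 1 + 1 + 1 + 1 + 1 + 1 + 1 + 1 = 16.
(H·H^T)[0][10] = Σ_j H[0][j]·H[10][j] = (-1)·(1) + (1)·(1) + (-1)·(1) + (1)·(-1) + (1)·(1) + (1)·(1) + (-1)·(1) + (1)·(-1) + (-1)·(1) + (1)·(-1) + (1)·(1) + (-1)·(-1) + (1)·(-1) + (1)·(-1) + (-1)·(-1) + (1)·(1) = -1 + 1 + -1 + -1 + 1 + 1 + -1 + -1 + -1 + -1 + 1 + 1 + -1 + -1 + 1 + 1 = -2.
Rows 0 and 10 are not orthogonal (dot product = -2 ≠ 0), so H is not a Hadamard matrix.

(0,0) entry = 16; (0,10) entry = -2.


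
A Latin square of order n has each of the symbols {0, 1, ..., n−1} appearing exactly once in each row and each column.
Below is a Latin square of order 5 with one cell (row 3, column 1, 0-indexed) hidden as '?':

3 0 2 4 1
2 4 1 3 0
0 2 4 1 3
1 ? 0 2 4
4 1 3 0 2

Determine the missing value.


Row 3 contains symbols [0, 1, 2, 4] — missing [3].
Column 1 contains symbols [0, 1, 2, 4] — missing [3].
The missing symbol must appear in both missing sets; intersection = [3].
Therefore the hidden value is 3.

Missing value = 3.


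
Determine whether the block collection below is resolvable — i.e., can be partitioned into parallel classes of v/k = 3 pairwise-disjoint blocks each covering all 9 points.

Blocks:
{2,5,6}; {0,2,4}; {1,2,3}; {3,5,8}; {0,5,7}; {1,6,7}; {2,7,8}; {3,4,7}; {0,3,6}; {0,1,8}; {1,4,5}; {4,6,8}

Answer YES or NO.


v = 9, block size k = 3, number of blocks = 12.
For resolvability, blocks must partition into parallel classes of size v/k = 3.
Total blocks must therefore be a multiple of 3: 12 = 3·4 + 0 ⇒ divisible ✓.
Greedy packing gives 4 candidate class(es). Each should be a full parallel class (size 3, covers all 9 points).
  Class 1 (3 blocks): {2,5,6}; {3,4,7}; {0,1,8}. Points covered: [0, 1, 2, 3, 4, 5, 6, 7, 8].
  Class 2 (3 blocks): {0,2,4}; {3,5,8}; {1,6,7}. Points covered: [0, 1, 2, 3, 4, 5, 6, 7, 8].
  Class 3 (3 blocks): {1,2,3}; {0,5,7}; {4,6,8}. Points covered: [0, 1, 2, 3, 4, 5, 6, 7, 8].
  Class 4 (3 blocks): {2,7,8}; {0,3,6}; {1,4,5}. Points covered: [0, 1, 2, 3, 4, 5, 6, 7, 8].
All classes full (size 3)? YES. All classes cover every point? YES.
Resolvable? YES.

YES


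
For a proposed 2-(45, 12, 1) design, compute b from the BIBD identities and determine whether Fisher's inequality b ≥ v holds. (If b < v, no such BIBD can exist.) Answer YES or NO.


r = λ(v − 1)/(k − 1) = 1·44/11 = 4.
b = vr/k = 45·4/12 = 15.
Fisher's inequality: b ≥ v ⇔ 15 ≥ 45? NO.

NO


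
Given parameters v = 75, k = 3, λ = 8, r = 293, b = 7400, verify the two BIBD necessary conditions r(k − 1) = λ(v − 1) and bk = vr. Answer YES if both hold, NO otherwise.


Condition (i): r(k − 1) = 293·2 = 586; λ(v − 1) = 8·74 = 592. Match? NO.
Condition (ii): bk = 7400·3 = 22200; vr = 75·293 = 21975. Match? NO.
Both conditions hold? NO.

NO


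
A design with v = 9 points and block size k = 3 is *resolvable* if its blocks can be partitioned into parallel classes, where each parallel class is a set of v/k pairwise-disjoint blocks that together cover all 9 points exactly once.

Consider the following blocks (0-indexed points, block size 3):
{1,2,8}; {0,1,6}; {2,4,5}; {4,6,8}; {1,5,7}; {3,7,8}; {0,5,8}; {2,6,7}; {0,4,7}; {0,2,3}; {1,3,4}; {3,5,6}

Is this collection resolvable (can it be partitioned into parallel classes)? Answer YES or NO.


v = 9, block size k = 3, number of blocks = 12.
For resolvability, blocks must partition into parallel classes of size v/k = 3.
Total blocks must therefore be a multiple of 3: 12 = 3·4 + 0 ⇒ divisible ✓.
Greedy packing gives 4 candidate class(es). Each should be a full parallel class (size 3, covers all 9 points).
  Class 1 (3 blocks): {1,2,8}; {0,4,7}; {3,5,6}. Points covered: [0, 1, 2, 3, 4, 5, 6, 7, 8].
  Class 2 (3 blocks): {0,1,6}; {2,4,5}; {3,7,8}. Points covered: [0, 1, 2, 3, 4, 5, 6, 7, 8].
  Class 3 (3 blocks): {4,6,8}; {1,5,7}; {0,2,3}. Points covered: [0, 1, 2, 3, 4, 5, 6, 7, 8].
  Class 4 (3 blocks): {0,5,8}; {2,6,7}; {1,3,4}. Points covered: [0, 1, 2, 3, 4, 5, 6, 7, 8].
All classes full (size 3)? YES. All classes cover every point? YES.
Resolvable? YES.

YES


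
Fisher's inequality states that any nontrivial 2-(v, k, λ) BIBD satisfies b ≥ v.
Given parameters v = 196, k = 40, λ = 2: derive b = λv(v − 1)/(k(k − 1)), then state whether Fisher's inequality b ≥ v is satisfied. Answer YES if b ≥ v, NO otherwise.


r = λ(v − 1)/(k − 1) = 2·195/39 = 10.
b = vr/k = 196·10/40 = 49.
Fisher's inequality: b ≥ v ⇔ 49 ≥ 196? NO.

NO


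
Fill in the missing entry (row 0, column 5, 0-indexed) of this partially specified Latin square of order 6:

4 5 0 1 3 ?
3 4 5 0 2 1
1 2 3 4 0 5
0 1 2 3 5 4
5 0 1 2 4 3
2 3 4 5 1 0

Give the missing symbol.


Row 0 contains symbols [0, 1, 3, 4, 5] — missing [2].
Column 5 contains symbols [0, 1, 3, 4, 5] — missing [2].
The missing symbol must appear in both missing sets; intersection = [2].
Therefore the hidden value is 2.

Missing value = 2.


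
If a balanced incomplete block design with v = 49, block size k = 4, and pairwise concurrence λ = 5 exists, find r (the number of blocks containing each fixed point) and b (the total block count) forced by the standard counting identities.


Any 2-(v, k, λ) BIBD satisfies two necessary conditions:
  (i)  Each point sits in r blocks, and counting incidences through any fixed point gives r(k − 1) = λ(v − 1), so r = λ(v − 1)/(k − 1).
  (ii) Total incidences bk = vr, so b = vr/k.
Step 1: r = λ(v − 1)/(k − 1) = 5·(49 − 1)/(4 − 1) = 5·48/3 = 240/3 = 80.
Step 2: b = vr/k = 49·80/4 = 3920/4 = 980.
Check integrality: r = 80 ∈ Z ✓, b = 980 ∈ Z ✓.
(These identities are necessary conditions: they determine r and b for any design with these parameters, but do not by themselves prove that one exists.)

r = 80, b = 980.


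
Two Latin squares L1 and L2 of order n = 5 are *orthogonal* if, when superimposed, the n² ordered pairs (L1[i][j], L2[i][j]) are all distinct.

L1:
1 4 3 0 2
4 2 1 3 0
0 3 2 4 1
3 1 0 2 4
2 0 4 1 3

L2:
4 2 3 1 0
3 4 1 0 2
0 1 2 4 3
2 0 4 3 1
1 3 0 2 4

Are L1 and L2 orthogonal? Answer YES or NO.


Form the n² = 25 superimposed pairs (L1[i][j], L2[i][j]), row by row (rows and columns indexed from 0):
row 0: (1,4) (4,2) (3,3) (0,1) (2,0)
row 1: (4,3) (2,4) (1,1) (3,0) (0,2)
row 2: (0,0) (3,1) (2,2) (4,4) (1,3)
row 3: (3,2) (1,0) (0,4) (2,3) (4,1)
row 4: (2,1) (0,3) (4,0) (1,2) (3,4)
Orthogonality requires all 25 pairs distinct.
Check by first coordinate: for each symbol s of L1, list the L2 entries in the n cells where L1 = s; they must all differ.
  L1 = 0: L2 entries (in reading order) 1, 2, 0, 4, 3 — all 5 distinct ✓
  L1 = 1: L2 entries (in reading order) 4, 1, 3, 0, 2 — all 5 distinct ✓
  L1 = 2: L2 entries (in reading order) 0, 4, 2, 3, 1 — all 5 distinct ✓
  L1 = 3: L2 entries (in reading order) 3, 0, 1, 2, 4 — all 5 distinct ✓
  L1 = 4: L2 entries (in reading order) 2, 3, 4, 1, 0 — all 5 distinct ✓
Every symbol of L1 meets every symbol of L2 exactly once, so all 25 pairs are distinct (25 of 25).
Conclusion: YES.

YES


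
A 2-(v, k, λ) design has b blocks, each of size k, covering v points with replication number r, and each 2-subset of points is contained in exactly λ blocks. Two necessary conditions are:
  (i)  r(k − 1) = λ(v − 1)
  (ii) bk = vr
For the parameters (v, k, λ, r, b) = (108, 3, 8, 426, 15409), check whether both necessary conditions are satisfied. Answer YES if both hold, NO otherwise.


Condition (i): r(k − 1) = 426·2 = 852; λ(v − 1) = 8·107 = 856. Match? NO.
Condition (ii): bk = 15409·3 = 46227; vr = 108·426 = 46008. Match? NO.
Both conditions hold? NO.

NO


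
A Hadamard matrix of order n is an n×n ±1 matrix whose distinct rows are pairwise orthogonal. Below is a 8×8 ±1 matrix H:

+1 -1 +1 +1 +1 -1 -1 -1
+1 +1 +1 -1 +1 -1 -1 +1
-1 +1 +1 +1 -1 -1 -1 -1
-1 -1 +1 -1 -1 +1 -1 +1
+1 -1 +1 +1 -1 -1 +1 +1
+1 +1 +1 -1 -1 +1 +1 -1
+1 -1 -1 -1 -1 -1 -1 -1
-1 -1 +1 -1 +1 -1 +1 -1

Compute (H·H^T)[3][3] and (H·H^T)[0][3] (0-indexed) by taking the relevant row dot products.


Row 0 of H: [1, -1, 1, 1, 1, -1, -1, -1].
Row 3 of H: [-1, -1, 1, -1, -1, 1, -1, 1].
(H·H^T)[3][3] = Σ_j H[3][j]·H[3][j] = (-1)² + (-1)² + (1)² + (-1)² + (-1)² + (1)² + (-1)² + (1)² = 1 + 1 + 1 + 1 + 1 + 1 + 1 + 1 = 8.
(H·H^T)[0][3] = Σ_j H[0][j]·H[3][j] = (1)·(-1) + (-1)·(-1) + (1)·(1) + (1)·(-1) + (1)·(-1) + (-1)·(1) + (-1)·(-1) + (-1)·(1) = -1 + 1 + 1 + -1 + -1 + -1 + 1 + -1 = -2.
Rows 0 and 3 are not orthogonal (dot product = -2 ≠ 0), so H is not a Hadamard matrix.

(3,3) entry = 8; (0,3) entry = -2.


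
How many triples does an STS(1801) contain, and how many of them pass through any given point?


An STS(v) is a 2-(v, 3, 1) BIBD: block size k = 3, λ = 1.
Replication: r(k − 1) = λ(v − 1) ⇒ r·2 = 1801 − 1 = 1800 ⇒ r = 900.
Block count: b = v(v − 1)/6 = 1801·1800/6 = 3241800/6 = 540300.
(Check via bk = vr: 540300·3 = 1620900 = 1801·900 = 1620900 ✓.)

r = 900, b = 540300.


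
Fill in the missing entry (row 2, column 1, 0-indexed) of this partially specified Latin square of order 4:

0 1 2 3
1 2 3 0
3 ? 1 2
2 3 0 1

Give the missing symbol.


Row 2 contains symbols [1, 2, 3] — missing [0].
Column 1 contains symbols [1, 2, 3] — missing [0].
The missing symbol must appear in both missing sets; intersection = [0].
Therefore the hidden value is 0.

Missing value = 0.


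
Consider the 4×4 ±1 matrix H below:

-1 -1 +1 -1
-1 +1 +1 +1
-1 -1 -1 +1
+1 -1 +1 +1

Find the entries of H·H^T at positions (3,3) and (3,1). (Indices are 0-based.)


Row 1 of H: [-1, 1, 1, 1].
Row 3 of H: [1, -1, 1, 1].
(H·H^T)[3][3] = Σ_j H[3][j]·H[3][j] = (1)² + (-1)² + (1)² + (1)² = 1 + 1 + 1 + 1 = 4.
(H·H^T)[3][1] = Σ_j H[3][j]·H[1][j] = (1)·(-1) + (-1)·(1) + (1)·(1) + (1)·(1) = -1 + -1 + 1 + 1 = 0.
So rows 3 and 1 are orthogonal; the diagonal entry equals n = 4.

(3,3) entry = 4; (3,1) entry = 0.


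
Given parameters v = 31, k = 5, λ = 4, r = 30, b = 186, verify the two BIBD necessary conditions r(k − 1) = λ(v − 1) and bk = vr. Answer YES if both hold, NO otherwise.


Condition (i): r(k − 1) = 30·4 = 120; λ(v − 1) = 4·30 = 120. Match? YES.
Condition (ii): bk = 186·5 = 930; vr = 31·30 = 930. Match? YES.
Both conditions hold? YES.

YES


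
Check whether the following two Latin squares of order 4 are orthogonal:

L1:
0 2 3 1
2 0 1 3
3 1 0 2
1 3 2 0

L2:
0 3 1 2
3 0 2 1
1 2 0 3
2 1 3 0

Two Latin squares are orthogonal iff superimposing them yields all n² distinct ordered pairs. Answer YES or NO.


Form the n² = 16 superimposed pairs (L1[i][j], L2[i][j]), row by row (rows and columns indexed from 0):
row 0: (0,0) (2,3) (3,1) (1,2)
row 1: (2,3) (0,0) (1,2) (3,1)
row 2: (3,1) (1,2) (0,0) (2,3)
row 3: (1,2) (3,1) (2,3) (0,0)
Orthogonality requires all 16 pairs distinct.
But the pair (2,3) repeats: cell (0,1) has L1 = 2, L2 = 3, and cell (1,0) has L1 = 2, L2 = 3.
A repeated pair means some other pair never occurs (only 4 distinct pairs out of 16), so the squares are not orthogonal.
Conclusion: NO.

NO


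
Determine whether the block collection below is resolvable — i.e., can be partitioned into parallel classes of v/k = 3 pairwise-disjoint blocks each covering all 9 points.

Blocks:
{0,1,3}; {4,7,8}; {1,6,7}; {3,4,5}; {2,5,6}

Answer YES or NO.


v = 9, block size k = 3, number of blocks = 5.
For resolvability, blocks must partition into parallel classes of size v/k = 3.
Total blocks must therefore be a multiple of 3: 5 = 3·1 + 2 ⇒ not divisible ✗.
Resolvable? NO.

NO


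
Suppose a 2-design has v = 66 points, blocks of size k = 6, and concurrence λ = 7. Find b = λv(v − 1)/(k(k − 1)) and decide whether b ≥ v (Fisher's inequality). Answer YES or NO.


b = λv(v − 1)/(k(k − 1)) = 7·66·65/(6·5) = 30030/30 = 1001.
Compare with v = 66: b ≥ v, so Fisher's inequality holds.

YES


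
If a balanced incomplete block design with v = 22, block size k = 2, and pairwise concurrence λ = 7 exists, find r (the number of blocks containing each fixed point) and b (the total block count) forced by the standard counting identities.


Any 2-(v, k, λ) BIBD satisfies two necessary conditions:
  (i)  Each point sits in r blocks, and counting incidences through any fixed point gives r(k − 1) = λ(v − 1), so r = λ(v − 1)/(k − 1).
  (ii) Total incidences bk = vr, so b = vr/k.
Step 1: r = λ(v − 1)/(k − 1) = 7·(22 − 1)/(2 − 1) = 7·21/1 = 147/1 = 147.
Step 2: b = vr/k = 22·147/2 = 3234/2 = 1617.
Check integrality: r = 147 ∈ Z ✓, b = 1617 ∈ Z ✓.
(These identities are necessary conditions: they determine r and b for any design with these parameters, but do not by themselves prove that one exists.)

r = 147, b = 1617.


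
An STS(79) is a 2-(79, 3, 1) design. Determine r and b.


An STS(v) is a 2-(v, 3, 1) BIBD: block size k = 3, λ = 1.
Replication: r(k − 1) = λ(v − 1) ⇒ r·2 = 79 − 1 = 78 ⇒ r = 39.
Block count: bk = vr ⇒ b·3 = 79·39 = 3081 ⇒ b = 1027.

r = 39, b = 1027.


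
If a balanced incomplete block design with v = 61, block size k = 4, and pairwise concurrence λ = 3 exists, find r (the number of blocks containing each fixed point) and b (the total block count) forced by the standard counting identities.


Any 2-(v, k, λ) BIBD satisfies two necessary conditions:
  (i)  Each point sits in r blocks, and counting incidences through any fixed point gives r(k − 1) = λ(v − 1), so r = λ(v − 1)/(k − 1).
  (ii) Total incidences bk = vr, so b = vr/k.
Step 1: r = λ(v − 1)/(k − 1) = 3·(61 − 1)/(4 − 1) = 3·60/3 = 180/3 = 60.
Step 2: b = vr/k = 61·60/4 = 3660/4 = 915.
Check integrality: r = 60 ∈ Z ✓, b = 915 ∈ Z ✓.
(These identities are necessary conditions: they determine r and b for any design with these parameters, but do not by themselves prove that one exists.)

r = 60, b = 915.


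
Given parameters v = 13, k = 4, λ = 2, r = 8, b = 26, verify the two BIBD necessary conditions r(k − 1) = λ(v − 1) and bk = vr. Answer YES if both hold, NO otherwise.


Condition (i): r(k − 1) = 8·3 = 24; λ(v − 1) = 2·12 = 24. Match? YES.
Condition (ii): bk = 26·4 = 104; vr = 13·8 = 104. Match? YES.
Both conditions hold? YES.

YES


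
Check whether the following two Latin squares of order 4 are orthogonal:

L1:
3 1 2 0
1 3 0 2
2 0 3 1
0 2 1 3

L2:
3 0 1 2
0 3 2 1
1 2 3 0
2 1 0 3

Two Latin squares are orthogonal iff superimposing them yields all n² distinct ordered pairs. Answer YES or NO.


Form the n² = 16 superimposed pairs (L1[i][j], L2[i][j]), row by row (rows and columns indexed from 0):
row 0: (3,3) (1,0) (2,1) (0,2)
row 1: (1,0) (3,3) (0,2) (2,1)
row 2: (2,1) (0,2) (3,3) (1,0)
row 3: (0,2) (2,1) (1,0) (3,3)
Orthogonality requires all 16 pairs distinct.
But the pair (1,0) repeats: cell (0,1) has L1 = 1, L2 = 0, and cell (1,0) has L1 = 1, L2 = 0.
A repeated pair means some other pair never occurs (only 4 distinct pairs out of 16), so the squares are not orthogonal.
Conclusion: NO.

NO


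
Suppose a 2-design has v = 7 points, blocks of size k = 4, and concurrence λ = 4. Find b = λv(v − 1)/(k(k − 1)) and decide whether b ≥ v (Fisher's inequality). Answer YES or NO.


b = λv(v − 1)/(k(k − 1)) = 4·7·6/(4·3) = 168/12 = 14.
Compare with v = 7: b ≥ v, so Fisher's inequality holds.

YES


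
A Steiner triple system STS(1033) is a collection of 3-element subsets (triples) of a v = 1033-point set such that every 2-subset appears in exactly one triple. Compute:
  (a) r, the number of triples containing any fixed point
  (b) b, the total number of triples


An STS(v) is a 2-(v, 3, 1) BIBD: block size k = 3, λ = 1.
Replication: r(k − 1) = λ(v − 1) ⇒ r·2 = 1033 − 1 = 1032 ⇒ r = 516.
Block count: b = v(v − 1)/6 = 1033·1032/6 = 1066056/6 = 177676.

r = 516, b = 177676.


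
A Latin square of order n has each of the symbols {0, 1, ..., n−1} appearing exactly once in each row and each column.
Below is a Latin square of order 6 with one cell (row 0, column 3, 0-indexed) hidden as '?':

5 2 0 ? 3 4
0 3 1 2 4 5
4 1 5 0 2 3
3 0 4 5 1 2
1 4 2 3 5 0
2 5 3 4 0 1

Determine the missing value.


Row 0 contains symbols [0, 2, 3, 4, 5] — missing [1].
Column 3 contains symbols [0, 2, 3, 4, 5] — missing [1].
The missing symbol must appear in both missing sets; intersection = [1].
Therefore the hidden value is 1.

Missing value = 1.


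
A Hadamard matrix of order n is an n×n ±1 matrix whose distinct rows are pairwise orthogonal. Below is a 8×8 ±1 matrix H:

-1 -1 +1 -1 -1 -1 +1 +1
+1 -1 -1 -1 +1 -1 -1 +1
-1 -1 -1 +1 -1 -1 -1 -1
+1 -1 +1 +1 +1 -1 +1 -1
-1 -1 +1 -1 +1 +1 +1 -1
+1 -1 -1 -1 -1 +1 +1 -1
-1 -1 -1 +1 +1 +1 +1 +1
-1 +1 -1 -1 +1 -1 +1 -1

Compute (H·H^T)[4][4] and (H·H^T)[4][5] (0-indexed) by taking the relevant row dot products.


Row 4 of H: [-1, -1, 1, -1, 1, 1, 1, -1].
Row 5 of H: [1, -1, -1, -1, -1, 1, 1, -1].
(H·H^T)[4][4] = Σ_j H[4][j]·H[4][j] = (-1)² + (-1)² + (1)² + (-1)² + (1)² + (1)² + (1)² + (-1)² = 1 + 1 + 1 + 1 + 1 + 1 + 1 + 1 = 8.
(H·H^T)[4][5] = Σ_j H[4][j]·H[5][j] = (-1)·(1) + (-1)·(-1) + (1)·(-1) + (-1)·(-1) + (1)·(-1) + (1)·(1) + (1)·(1) + (-1)·(-1) = -1 + 1 + -1 + 1 + -1 + 1 + 1 + 1 = 2.
Rows 4 and 5 are not orthogonal (dot product = 2 ≠ 0), so H is not a Hadamard matrix.

(4,4) entry = 8; (4,5) entry = 2.


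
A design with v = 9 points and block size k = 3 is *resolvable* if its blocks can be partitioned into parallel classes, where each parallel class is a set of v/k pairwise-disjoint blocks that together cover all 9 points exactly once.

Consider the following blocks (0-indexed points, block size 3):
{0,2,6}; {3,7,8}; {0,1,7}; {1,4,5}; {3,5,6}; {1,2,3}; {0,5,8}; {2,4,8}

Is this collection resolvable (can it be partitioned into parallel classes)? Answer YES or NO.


v = 9, block size k = 3, number of blocks = 8.
For resolvability, blocks must partition into parallel classes of size v/k = 3.
Total blocks must therefore be a multiple of 3: 8 = 3·2 + 2 ⇒ not divisible ✗.
Resolvable? NO.

NO


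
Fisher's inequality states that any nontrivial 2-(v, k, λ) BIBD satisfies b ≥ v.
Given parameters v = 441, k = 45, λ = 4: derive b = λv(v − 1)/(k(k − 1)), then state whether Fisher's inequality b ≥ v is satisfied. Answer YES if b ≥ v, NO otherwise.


b = λv(v − 1)/(k(k − 1)) = 4·441·440/(45·44) = 776160/1980 = 392.
Compare with v = 441: b < v, so Fisher's inequality fails.

NO


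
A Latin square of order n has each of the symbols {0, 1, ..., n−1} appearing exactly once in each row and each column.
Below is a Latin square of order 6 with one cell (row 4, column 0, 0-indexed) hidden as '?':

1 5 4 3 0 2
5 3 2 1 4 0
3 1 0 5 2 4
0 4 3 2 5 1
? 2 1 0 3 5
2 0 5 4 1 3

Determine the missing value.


Row 4 contains symbols [0, 1, 2, 3, 5] — missing [4].
Column 0 contains symbols [0, 1, 2, 3, 5] — missing [4].
The missing symbol must appear in both missing sets; intersection = [4].
Therefore the hidden value is 4.

Missing value = 4.


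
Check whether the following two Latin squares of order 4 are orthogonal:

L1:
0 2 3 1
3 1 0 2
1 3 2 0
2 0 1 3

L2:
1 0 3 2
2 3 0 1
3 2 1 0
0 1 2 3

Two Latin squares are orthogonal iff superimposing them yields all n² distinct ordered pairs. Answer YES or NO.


Form the n² = 16 superimposed pairs (L1[i][j], L2[i][j]), row by row (rows and columns indexed from 0):
row 0: (0,1) (2,0) (3,3) (1,2)
row 1: (3,2) (1,3) (0,0) (2,1)
row 2: (1,3) (3,2) (2,1) (0,0)
row 3: (2,0) (0,1) (1,2) (3,3)
Orthogonality requires all 16 pairs distinct.
But the pair (1,3) repeats: cell (1,1) has L1 = 1, L2 = 3, and cell (2,0) has L1 = 1, L2 = 3.
A repeated pair means some other pair never occurs (only 8 distinct pairs out of 16), so the squares are not orthogonal.
Conclusion: NO.

NO


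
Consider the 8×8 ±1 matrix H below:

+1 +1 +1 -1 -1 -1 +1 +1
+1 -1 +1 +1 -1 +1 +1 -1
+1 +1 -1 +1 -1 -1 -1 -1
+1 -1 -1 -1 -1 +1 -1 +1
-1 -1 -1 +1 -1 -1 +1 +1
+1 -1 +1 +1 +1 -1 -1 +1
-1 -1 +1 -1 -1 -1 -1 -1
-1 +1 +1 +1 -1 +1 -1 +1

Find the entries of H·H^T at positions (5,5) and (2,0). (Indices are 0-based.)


Row 0 of H: [1, 1, 1, -1, -1, -1, 1, 1].
Row 2 of H: [1, 1, -1, 1, -1, -1, -1, -1].
Row 5 of H: [1, -1, 1, 1, 1, -1, -1, 1].
(H·H^T)[5][5] = Σ_j H[5][j]·H[5][j] = (1)² + (-1)² + (1)² + (1)² + (1)² + (-1)² + (-1)² + (1)² = 1 + 1 + 1 + 1 + 1 + 1 + 1 + 1 = 8.
(H·H^T)[2][0] = Σ_j H[2][j]·H[0][j] = (1)·(1) + (1)·(1) + (-1)·(1) + (1)·(-1) + (-1)·(-1) + (-1)·(-1) + (-1)·(1) + (-1)·(1) = 1 + 1 + -1 + -1 + 1 + 1 + -1 + -1 = 0.
So rows 2 and 0 are orthogonal; the diagonal entry equals n = 8.

(5,5) entry = 8; (2,0) entry = 0.
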